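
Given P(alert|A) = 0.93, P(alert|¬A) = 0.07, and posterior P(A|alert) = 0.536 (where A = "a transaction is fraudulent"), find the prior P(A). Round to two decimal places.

P(A) = 0.08

Bayes' rule in odds form gives O(A|E) = O(A)·[P(E|A)/P(E|¬A)], hence O(A) = O(A|E)/LR.
Posterior odds = 0.536/(1−0.536) = 1.1552. LR = 0.93/0.07 = 13.2857.
Prior odds = 1.1552/13.2857 = 0.0870, so P(A) = 0.0870/(1+0.0870) ≈ 0.08.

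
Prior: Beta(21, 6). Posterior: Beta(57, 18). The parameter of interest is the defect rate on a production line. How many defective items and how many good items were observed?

Beta is conjugate to the binomial likelihood: posterior = Beta(α+s, β+f).
Match parameters: s=57−21=36, f=18−6=12.

36 defective items and 12 good items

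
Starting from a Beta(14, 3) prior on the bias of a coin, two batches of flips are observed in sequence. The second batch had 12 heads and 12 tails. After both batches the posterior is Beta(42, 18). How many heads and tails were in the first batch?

16 heads and 3 tails

Because Beta–binomial updating is additive in the counts, the combined data contributed (α_post−α_prior, β_post−β_prior) successes and failures.
Total across both batches: 42−14=28 heads, 18−3=15 tails.
Subtract the second batch: 28−12=16 heads and 15−12=3 tails.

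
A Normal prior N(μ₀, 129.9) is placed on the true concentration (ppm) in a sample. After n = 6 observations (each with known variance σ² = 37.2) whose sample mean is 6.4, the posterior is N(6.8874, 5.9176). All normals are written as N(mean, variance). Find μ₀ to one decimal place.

μ₀ = 17.1

The posterior mean is a precision-weighted average: μ_n = (τ₀μ₀ + τ_data·x̄)/(τ₀+τ_data), with τ₀=1/σ₀² and τ_data=n/σ².
Here τ₀ = 1/129.9 = 0.007698 and τ_data = 6/37.2 = 0.161290, so τ_n = 0.168988.
Rearranging for μ₀: μ₀ = (μ_n·τ_n − τ_data·x̄)/τ₀ = (6.8874·0.168988 − 0.161290·6.4) / 0.007698 = 0.131632/0.007698 ≈ 17.1.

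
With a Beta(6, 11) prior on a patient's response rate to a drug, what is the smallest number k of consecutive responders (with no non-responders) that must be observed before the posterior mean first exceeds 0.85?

k = 57

After k responders and 0 non-responders the posterior is Beta(6+k, 11), with mean (6+k)/(6+11+k).
Set (6+k)/(17+k) > 0.85 and solve: k > (0.85·17 − 6)/(1 − 0.85) = 56.333.
The smallest integer exceeding 56.333 is 57.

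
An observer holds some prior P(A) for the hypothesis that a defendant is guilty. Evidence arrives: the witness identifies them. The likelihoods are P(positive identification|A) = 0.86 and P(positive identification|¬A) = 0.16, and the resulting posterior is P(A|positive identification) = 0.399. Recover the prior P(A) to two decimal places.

P(A) = 0.11

Bayes' rule in odds form gives O(A|E) = O(A)·[P(E|A)/P(E|¬A)], hence O(A) = O(A|E)/LR.
Posterior odds = 0.399/(1−0.399) = 0.6639. LR = 0.86/0.16 = 5.3750.
Prior odds = 0.6639/5.3750 = 0.1235, so P(A) = 0.1235/(1+0.1235) ≈ 0.11.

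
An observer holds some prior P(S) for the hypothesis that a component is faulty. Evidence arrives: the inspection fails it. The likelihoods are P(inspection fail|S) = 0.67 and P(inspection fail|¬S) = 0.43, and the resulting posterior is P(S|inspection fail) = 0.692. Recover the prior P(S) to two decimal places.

Bayes' rule in odds form gives O(S|E) = O(S)·[P(E|S)/P(E|¬S)], hence O(S) = O(S|E)/LR.
Posterior odds = 0.692/(1−0.692) = 2.2468. LR = 0.67/0.43 = 1.5581.
Prior odds = 2.2468/1.5581 = 1.4420, so P(S) = 1.4420/(1+1.4420) ≈ 0.59.

P(S) = 0.59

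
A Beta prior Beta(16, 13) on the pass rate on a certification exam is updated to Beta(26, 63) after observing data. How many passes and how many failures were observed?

10 passes and 50 failures

Beta is conjugate to the binomial likelihood: posterior = Beta(a+s, b+f).
So s = 26 − 16 = 10 and f = 63 − 13 = 50.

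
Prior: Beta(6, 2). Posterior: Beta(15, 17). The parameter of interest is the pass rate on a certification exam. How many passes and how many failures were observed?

Beta is conjugate to the binomial likelihood: posterior = Beta(α+s, β+f).
Match parameters: s=15−6=9, f=17−2=15.

9 passes and 15 failures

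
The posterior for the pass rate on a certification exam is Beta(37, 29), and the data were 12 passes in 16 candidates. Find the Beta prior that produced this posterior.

Beta(25, 25)

Under Beta–binomial conjugacy the posterior parameters are (α+s, β+f).
Subtract the data counts: 37−12=25, 29−4=25.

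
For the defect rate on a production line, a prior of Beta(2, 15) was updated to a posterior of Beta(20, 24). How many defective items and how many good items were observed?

18 defective items and 9 good items

Beta is conjugate to the binomial likelihood: posterior = Beta(a+s, b+f).
So s = 20 − 2 = 18 and f = 24 − 15 = 9.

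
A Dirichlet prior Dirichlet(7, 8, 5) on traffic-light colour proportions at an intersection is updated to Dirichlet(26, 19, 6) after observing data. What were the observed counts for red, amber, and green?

For a Dirichlet(α) prior with multinomial counts c, the posterior is Dirichlet(α + c) componentwise.
Counts are posterior − prior componentwise: 26−7=19, 19−8=11, 6−5=1.

counts (19, 11, 1)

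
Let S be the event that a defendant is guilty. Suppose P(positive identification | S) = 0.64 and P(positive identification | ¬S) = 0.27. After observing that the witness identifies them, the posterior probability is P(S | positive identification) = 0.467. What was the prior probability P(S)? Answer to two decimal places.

P(S) = 0.27

In odds form, posterior odds = prior odds × likelihood ratio, so prior odds = posterior odds ÷ LR.
Posterior odds = 0.467/(1−0.467) = 0.8762. LR = 0.64/0.27 = 2.3704.
Prior odds = 0.8762/2.3704 = 0.3696, so P(S) = 0.3696/(1+0.3696) ≈ 0.27.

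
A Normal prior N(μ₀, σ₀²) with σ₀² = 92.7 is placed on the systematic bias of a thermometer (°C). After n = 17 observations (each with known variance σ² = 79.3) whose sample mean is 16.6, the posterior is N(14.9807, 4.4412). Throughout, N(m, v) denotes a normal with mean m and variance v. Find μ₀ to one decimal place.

μ₀ = -17.2

With known observation variance, the Normal–Normal posterior has precision τ_n = τ₀ + n/σ² and mean μ_n = (τ₀μ₀ + (n/σ²)x̄)/τ_n.
Here τ₀ = 1/92.7 = 0.010787 and τ_data = 17/79.3 = 0.214376, so τ_n = 0.225163.
Rearranging for μ₀: μ₀ = (μ_n·τ_n − τ_data·x̄)/τ₀ = (14.9807·0.225163 − 0.214376·16.6) / 0.010787 = -0.185542/0.010787 ≈ -17.2.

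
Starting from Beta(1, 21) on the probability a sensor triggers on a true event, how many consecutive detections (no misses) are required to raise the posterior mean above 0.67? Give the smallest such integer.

After k detections and 0 misses the posterior is Beta(1+k, 21), with mean (1+k)/(1+21+k).
Set (1+k)/(22+k) > 0.67 and solve: k > (0.67·22 − 1)/(1 − 0.67) = 41.636.
The smallest integer exceeding 41.636 is 42, and checking k=42: (43)/(64) = 0.6719 > 0.67.

k = 42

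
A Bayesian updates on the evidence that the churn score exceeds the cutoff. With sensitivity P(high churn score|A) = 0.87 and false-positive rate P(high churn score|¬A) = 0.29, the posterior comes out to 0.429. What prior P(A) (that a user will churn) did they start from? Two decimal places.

P(A) = 0.20

In odds form, posterior odds = prior odds × likelihood ratio, so prior odds = posterior odds ÷ LR.
Posterior odds = 0.429/(1−0.429) = 0.7513. LR = 0.87/0.29 = 3.0000.
Prior odds = 0.7513/3.0000 = 0.2504, so P(A) = 0.2504/(1+0.2504) ≈ 0.20.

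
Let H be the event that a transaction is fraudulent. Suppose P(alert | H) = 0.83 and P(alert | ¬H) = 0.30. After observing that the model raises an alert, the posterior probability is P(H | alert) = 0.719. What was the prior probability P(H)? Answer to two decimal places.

P(H) = 0.48

Bayes' rule in odds form gives O(H|E) = O(H)·[P(E|H)/P(E|¬H)], hence O(H) = O(H|E)/LR.
Posterior odds = 0.719/(1−0.719) = 2.5587. LR = 0.83/0.30 = 2.7667.
Prior odds = 2.5587/2.7667 = 0.9248, so P(H) = 0.9248/(1+0.9248) ≈ 0.48.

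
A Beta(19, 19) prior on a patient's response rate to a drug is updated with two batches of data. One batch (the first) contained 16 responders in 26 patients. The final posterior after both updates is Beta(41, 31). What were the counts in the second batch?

Because Beta–binomial updating is additive in the counts, the combined data contributed (α_post−α_prior, β_post−β_prior) successes and failures.
Total across both batches: 41−19=22 responders, 31−19=12 non-responders.
Subtract the first batch: 22−16=6 responders and 12−10=2 non-responders.

6 responders and 2 non-responders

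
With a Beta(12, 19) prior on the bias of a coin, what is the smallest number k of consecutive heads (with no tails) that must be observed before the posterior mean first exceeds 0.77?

k = 52

After k heads and 0 tails the posterior is Beta(12+k, 19), with mean (12+k)/(12+19+k).
Set (12+k)/(31+k) > 0.77 and solve: k > (0.77·31 − 12)/(1 − 0.77) = 51.609.
The smallest integer exceeding 51.609 is 52.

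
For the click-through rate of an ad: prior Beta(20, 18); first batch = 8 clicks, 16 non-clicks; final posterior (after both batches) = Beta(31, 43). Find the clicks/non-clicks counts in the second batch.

3 clicks and 9 non-clicks

Sequential conjugate updates are equivalent to a single update on the pooled data, so total successes = posterior α − prior α and total failures = posterior β − prior β.
Total across both batches: 31−20=11 clicks, 43−18=25 non-clicks.
Subtract the first batch: 11−8=3 clicks and 25−16=9 non-clicks.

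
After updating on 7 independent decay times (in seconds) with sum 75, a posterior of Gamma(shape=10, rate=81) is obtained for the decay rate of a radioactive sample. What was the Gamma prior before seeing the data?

Gamma–exponential conjugacy: posterior shape = α + n, posterior rate = β + Σtᵢ.
So α = 10 − 7 = 3 and β = 81 − 75 = 6.

Gamma(shape=3, rate=6)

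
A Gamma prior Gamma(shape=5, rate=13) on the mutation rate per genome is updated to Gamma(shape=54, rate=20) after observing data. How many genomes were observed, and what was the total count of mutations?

Gamma–Poisson conjugacy: posterior shape = α + Σxᵢ, posterior rate = β + n.
Matching: Σxᵢ = 54 − 5 = 49 and n = 20 − 13 = 7.

n = 7 genomes with total 49 mutations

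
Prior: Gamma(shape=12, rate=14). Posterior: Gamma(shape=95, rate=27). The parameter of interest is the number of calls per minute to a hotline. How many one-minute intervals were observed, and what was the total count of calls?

Gamma–Poisson conjugacy: posterior shape = α + Σxᵢ, posterior rate = β + n.
Matching: Σxᵢ = 95 − 12 = 83 and n = 27 − 14 = 13.

n = 13 one-minute intervals with total 83 calls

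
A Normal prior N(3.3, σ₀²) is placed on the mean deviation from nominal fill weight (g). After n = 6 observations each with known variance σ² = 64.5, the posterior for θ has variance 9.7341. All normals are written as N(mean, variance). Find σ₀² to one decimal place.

σ₀² = 103.0

For the Normal–Normal model with known σ², precisions add: τ_n = τ₀ + n/σ².
So 1/σ₀² = 1/9.7341 − 6/64.5 = 0.102732 − 0.093023 = 0.009709.
Hence σ₀² = 1/0.009709 ≈ 103.0.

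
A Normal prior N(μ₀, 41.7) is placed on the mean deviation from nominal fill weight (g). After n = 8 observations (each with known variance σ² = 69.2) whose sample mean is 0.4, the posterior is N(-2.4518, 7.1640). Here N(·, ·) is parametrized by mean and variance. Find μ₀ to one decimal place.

With known observation variance, the Normal–Normal posterior has precision τ_n = τ₀ + n/σ² and mean μ_n = (τ₀μ₀ + (n/σ²)x̄)/τ_n.
Here τ₀ = 1/41.7 = 0.023981 and τ_data = 8/69.2 = 0.115607, so τ_n = 0.139588.
Rearranging for μ₀: μ₀ = (μ_n·τ_n − τ_data·x̄)/τ₀ = (-2.4518·0.139588 − 0.115607·0.4) / 0.023981 = -0.388485/0.023981 ≈ -16.2.

μ₀ = -16.2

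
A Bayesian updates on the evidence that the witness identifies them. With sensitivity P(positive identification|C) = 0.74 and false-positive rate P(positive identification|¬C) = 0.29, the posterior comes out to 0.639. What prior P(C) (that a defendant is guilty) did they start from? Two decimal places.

P(C) = 0.41

Bayes' rule in odds form gives O(C|E) = O(C)·[P(E|C)/P(E|¬C)], hence O(C) = O(C|E)/LR.
Posterior odds = 0.639/(1−0.639) = 1.7701. LR = 0.74/0.29 = 2.5517.
Prior odds = 1.7701/2.5517 = 0.6937, so P(C) = 0.6937/(1+0.6937) ≈ 0.41.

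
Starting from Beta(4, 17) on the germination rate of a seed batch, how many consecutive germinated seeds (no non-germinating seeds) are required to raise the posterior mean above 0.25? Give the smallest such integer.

After k germinated seeds and 0 non-germinating seeds the posterior is Beta(4+k, 17), with mean (4+k)/(4+17+k).
Set (4+k)/(21+k) > 0.25 and solve: k > (0.25·21 − 4)/(1 − 0.25) = 1.667.
The smallest integer exceeding 1.667 is 2.

k = 2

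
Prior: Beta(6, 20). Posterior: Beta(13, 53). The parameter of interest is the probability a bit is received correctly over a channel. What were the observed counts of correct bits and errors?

A Beta(a, b) prior with s successes and f failures in binomial data gives a Beta(a+s, b+f) posterior.
Match parameters: s=13−6=7, f=53−20=33.

7 correct bits and 33 errors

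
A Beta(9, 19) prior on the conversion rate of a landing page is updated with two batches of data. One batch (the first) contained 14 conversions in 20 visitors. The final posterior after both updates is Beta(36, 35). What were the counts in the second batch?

Because Beta–binomial updating is additive in the counts, the combined data contributed (α_post−α_prior, β_post−β_prior) successes and failures.
Total across both batches: 36−9=27 conversions, 35−19=16 bounces.
Subtract the first batch: 27−14=13 conversions and 16−6=10 bounces.

13 conversions and 10 bounces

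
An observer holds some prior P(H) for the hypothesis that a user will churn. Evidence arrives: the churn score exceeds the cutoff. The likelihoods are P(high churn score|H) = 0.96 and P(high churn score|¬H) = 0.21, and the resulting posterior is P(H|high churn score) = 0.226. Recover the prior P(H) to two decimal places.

Bayes' rule in odds form gives O(H|E) = O(H)·[P(E|H)/P(E|¬H)], hence O(H) = O(H|E)/LR.
Posterior odds = 0.226/(1−0.226) = 0.2920. LR = 0.96/0.21 = 4.5714.
Prior odds = 0.2920/4.5714 = 0.0639, so P(H) = 0.0639/(1+0.0639) ≈ 0.06.

P(H) = 0.06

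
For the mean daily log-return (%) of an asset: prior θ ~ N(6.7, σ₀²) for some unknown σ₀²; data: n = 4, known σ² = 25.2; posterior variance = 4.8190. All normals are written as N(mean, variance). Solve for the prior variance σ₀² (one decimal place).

σ₀² = 20.5

Posterior precision equals prior precision plus data precision: 1/σ_n² = 1/σ₀² + n/σ².
So 1/σ₀² = 1/4.8190 − 4/25.2 = 0.207512 − 0.158730 = 0.048782.
Hence σ₀² = 1/0.048782 ≈ 20.5.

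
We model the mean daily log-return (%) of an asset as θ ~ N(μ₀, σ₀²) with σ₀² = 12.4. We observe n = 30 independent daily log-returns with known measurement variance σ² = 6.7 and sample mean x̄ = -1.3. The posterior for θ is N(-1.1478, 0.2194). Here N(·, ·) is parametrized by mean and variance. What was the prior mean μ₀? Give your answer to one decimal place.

The posterior mean is a precision-weighted average: μ_n = (τ₀μ₀ + τ_data·x̄)/(τ₀+τ_data), with τ₀=1/σ₀² and τ_data=n/σ².
Here τ₀ = 1/12.4 = 0.080645 and τ_data = 30/6.7 = 4.477612, so τ_n = 4.558257.
Rearranging for μ₀: μ₀ = (μ_n·τ_n − τ_data·x̄)/τ₀ = (-1.1478·4.558257 − 4.477612·-1.3) / 0.080645 = 0.588928/0.080645 ≈ 7.3.

μ₀ = 7.3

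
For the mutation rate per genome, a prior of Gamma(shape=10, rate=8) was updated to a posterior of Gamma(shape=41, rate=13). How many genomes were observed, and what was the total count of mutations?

Gamma–Poisson conjugacy: posterior shape = α + Σxᵢ, posterior rate = β + n.
Matching: Σxᵢ = 41 − 10 = 31 and n = 13 − 8 = 5.

n = 5 genomes with total 31 mutations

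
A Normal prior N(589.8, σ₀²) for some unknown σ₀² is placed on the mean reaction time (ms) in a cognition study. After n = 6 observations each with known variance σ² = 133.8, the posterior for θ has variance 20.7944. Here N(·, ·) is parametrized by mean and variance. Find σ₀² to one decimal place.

Posterior precision equals prior precision plus data precision: 1/σ_n² = 1/σ₀² + n/σ².
So 1/σ₀² = 1/20.7944 − 6/133.8 = 0.048090 − 0.044843 = 0.003247.
Hence σ₀² = 1/0.003247 ≈ 308.0.

σ₀² = 308.0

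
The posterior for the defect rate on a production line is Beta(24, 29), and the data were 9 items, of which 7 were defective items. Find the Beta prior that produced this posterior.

A Beta(α, β) prior with s successes and f failures in binomial data gives a Beta(α+s, β+f) posterior.
Subtract the data counts: 24−7=17, 29−2=27.

Beta(17, 27)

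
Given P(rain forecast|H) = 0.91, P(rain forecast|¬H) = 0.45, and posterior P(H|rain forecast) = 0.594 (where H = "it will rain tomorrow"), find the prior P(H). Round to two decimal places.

Bayes' rule in odds form gives O(H|E) = O(H)·[P(E|H)/P(E|¬H)], hence O(H) = O(H|E)/LR.
Posterior odds = 0.594/(1−0.594) = 1.4631. LR = 0.91/0.45 = 2.0222.
Prior odds = 1.4631/2.0222 = 0.7235, so P(H) = 0.7235/(1+0.7235) ≈ 0.42.

P(H) = 0.42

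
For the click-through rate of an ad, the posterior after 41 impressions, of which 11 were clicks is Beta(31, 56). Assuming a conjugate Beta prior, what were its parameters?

Under Beta–binomial conjugacy the posterior parameters are (a+s, b+f).
So a = 31 − 11 = 20 and b = 56 − 30 = 26.

Beta(20, 26)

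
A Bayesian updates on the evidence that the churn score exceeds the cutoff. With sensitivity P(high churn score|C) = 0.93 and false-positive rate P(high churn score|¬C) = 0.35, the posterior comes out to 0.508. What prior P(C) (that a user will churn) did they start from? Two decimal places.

In odds form, posterior odds = prior odds × likelihood ratio, so prior odds = posterior odds ÷ LR.
Posterior odds = 0.508/(1−0.508) = 1.0325. LR = 0.93/0.35 = 2.6571.
Prior odds = 1.0325/2.6571 = 0.3886, so P(C) = 0.3886/(1+0.3886) ≈ 0.28.

P(C) = 0.28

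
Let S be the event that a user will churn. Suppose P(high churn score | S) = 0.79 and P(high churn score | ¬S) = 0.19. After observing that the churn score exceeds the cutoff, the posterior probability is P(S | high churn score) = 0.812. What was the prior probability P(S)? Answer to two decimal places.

In odds form, posterior odds = prior odds × likelihood ratio, so prior odds = posterior odds ÷ LR.
Posterior odds = 0.812/(1−0.812) = 4.3191. LR = 0.79/0.19 = 4.1579.
Prior odds = 4.3191/4.1579 = 1.0388, so P(S) = 1.0388/(1+1.0388) ≈ 0.51.

P(S) = 0.51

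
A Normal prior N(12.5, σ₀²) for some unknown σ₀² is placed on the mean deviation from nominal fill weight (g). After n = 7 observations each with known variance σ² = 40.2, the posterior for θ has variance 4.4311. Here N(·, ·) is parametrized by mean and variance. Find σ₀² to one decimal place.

σ₀² = 19.4

For the Normal–Normal model with known σ², precisions add: τ_n = τ₀ + n/σ².
So 1/σ₀² = 1/4.4311 − 7/40.2 = 0.225678 − 0.174129 = 0.051549.
Hence σ₀² = 1/0.051549 ≈ 19.4.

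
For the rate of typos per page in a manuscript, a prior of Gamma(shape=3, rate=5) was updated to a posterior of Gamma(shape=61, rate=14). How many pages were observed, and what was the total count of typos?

n = 9 pages with total 58 typos

Gamma–Poisson conjugacy: posterior shape = α + Σxᵢ, posterior rate = β + n.
Matching: Σxᵢ = 61 − 3 = 58 and n = 14 − 5 = 9.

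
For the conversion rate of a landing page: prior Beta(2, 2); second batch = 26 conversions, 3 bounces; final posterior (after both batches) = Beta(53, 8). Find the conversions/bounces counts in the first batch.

Sequential conjugate updates are equivalent to a single update on the pooled data, so total successes = posterior α − prior α and total failures = posterior β − prior β.
Total across both batches: 53−2=51 conversions, 8−2=6 bounces.
Subtract the second batch: 51−26=25 conversions and 6−3=3 bounces.

25 conversions and 3 bounces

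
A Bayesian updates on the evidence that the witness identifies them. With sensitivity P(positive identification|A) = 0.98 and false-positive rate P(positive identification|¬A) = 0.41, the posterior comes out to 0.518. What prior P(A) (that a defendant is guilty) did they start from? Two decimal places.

P(A) = 0.31

Bayes' rule in odds form gives O(A|E) = O(A)·[P(E|A)/P(E|¬A)], hence O(A) = O(A|E)/LR.
Posterior odds = 0.518/(1−0.518) = 1.0747. LR = 0.98/0.41 = 2.3902.
Prior odds = 1.0747/2.3902 = 0.4496, so P(A) = 0.4496/(1+0.4496) ≈ 0.31.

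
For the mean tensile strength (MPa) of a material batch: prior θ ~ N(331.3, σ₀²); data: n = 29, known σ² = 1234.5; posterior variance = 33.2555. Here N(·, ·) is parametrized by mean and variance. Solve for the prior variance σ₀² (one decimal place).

Posterior precision equals prior precision plus data precision: 1/σ_n² = 1/σ₀² + n/σ².
So 1/σ₀² = 1/33.2555 − 29/1234.5 = 0.030070 − 0.023491 = 0.006579.
Hence σ₀² = 1/0.006579 ≈ 152.0.

σ₀² = 152.0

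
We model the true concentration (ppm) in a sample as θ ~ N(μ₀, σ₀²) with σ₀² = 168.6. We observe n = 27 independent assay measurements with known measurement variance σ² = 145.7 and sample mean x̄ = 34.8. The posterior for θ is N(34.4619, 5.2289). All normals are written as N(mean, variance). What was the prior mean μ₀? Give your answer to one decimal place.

The posterior mean is a precision-weighted average: μ_n = (τ₀μ₀ + τ_data·x̄)/(τ₀+τ_data), with τ₀=1/σ₀² and τ_data=n/σ².
Here τ₀ = 1/168.6 = 0.005931 and τ_data = 27/145.7 = 0.185312, so τ_n = 0.191243.
Rearranging for μ₀: μ₀ = (μ_n·τ_n − τ_data·x̄)/τ₀ = (34.4619·0.191243 − 0.185312·34.8) / 0.005931 = 0.141740/0.005931 ≈ 23.9.

μ₀ = 23.9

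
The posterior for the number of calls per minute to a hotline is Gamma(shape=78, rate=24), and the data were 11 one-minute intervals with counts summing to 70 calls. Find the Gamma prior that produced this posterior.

Gamma(shape=8, rate=13)

Gamma–Poisson conjugacy: posterior shape = α + Σxᵢ, posterior rate = β + n.
So α = 78 − 70 = 8 and β = 24 − 11 = 13.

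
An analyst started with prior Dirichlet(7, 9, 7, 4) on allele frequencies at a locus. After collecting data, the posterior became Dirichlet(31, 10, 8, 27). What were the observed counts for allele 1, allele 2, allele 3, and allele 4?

For a Dirichlet(α) prior with multinomial counts c, the posterior is Dirichlet(α + c) componentwise.
Counts are posterior − prior componentwise: 31−7=24, 10−9=1, 8−7=1, 27−4=23.

counts (24, 1, 1, 23)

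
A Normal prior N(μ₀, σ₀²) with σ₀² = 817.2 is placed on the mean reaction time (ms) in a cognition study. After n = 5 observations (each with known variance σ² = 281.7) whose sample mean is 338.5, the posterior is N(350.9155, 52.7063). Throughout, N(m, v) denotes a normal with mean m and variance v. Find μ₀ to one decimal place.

μ₀ = 531.0

The posterior mean is a precision-weighted average: μ_n = (τ₀μ₀ + τ_data·x̄)/(τ₀+τ_data), with τ₀=1/σ₀² and τ_data=n/σ².
Here τ₀ = 1/817.2 = 0.001224 and τ_data = 5/281.7 = 0.017749, so τ_n = 0.018973.
Rearranging for μ₀: μ₀ = (μ_n·τ_n − τ_data·x̄)/τ₀ = (350.9155·0.018973 − 0.017749·338.5) / 0.001224 = 0.649883/0.001224 ≈ 531.0.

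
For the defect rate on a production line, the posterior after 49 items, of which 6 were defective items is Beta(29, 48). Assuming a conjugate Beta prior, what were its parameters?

A Beta(α, β) prior with s successes and f failures in binomial data gives a Beta(α+s, β+f) posterior.
So α = 29 − 6 = 23 and β = 48 − 43 = 5.

Beta(23, 5)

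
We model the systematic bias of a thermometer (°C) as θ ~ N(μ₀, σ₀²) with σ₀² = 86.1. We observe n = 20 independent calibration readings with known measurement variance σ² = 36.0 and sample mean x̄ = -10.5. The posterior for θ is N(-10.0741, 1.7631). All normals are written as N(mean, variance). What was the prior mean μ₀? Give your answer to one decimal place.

The posterior mean is a precision-weighted average: μ_n = (τ₀μ₀ + τ_data·x̄)/(τ₀+τ_data), with τ₀=1/σ₀² and τ_data=n/σ².
Here τ₀ = 1/86.1 = 0.011614 and τ_data = 20/36.0 = 0.555556, so τ_n = 0.567170.
Rearranging for μ₀: μ₀ = (μ_n·τ_n − τ_data·x̄)/τ₀ = (-10.0741·0.567170 − 0.555556·-10.5) / 0.011614 = 0.119611/0.011614 ≈ 10.3.

μ₀ = 10.3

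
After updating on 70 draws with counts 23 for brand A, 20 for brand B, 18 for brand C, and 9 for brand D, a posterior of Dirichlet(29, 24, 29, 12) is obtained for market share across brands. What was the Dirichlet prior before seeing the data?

For a Dirichlet(α) prior with multinomial counts c, the posterior is Dirichlet(α + c) componentwise.
Subtract each count from the matching posterior parameter: 29−23=6, 24−20=4, 29−18=11, 12−9=3.

Dirichlet(6, 4, 11, 3)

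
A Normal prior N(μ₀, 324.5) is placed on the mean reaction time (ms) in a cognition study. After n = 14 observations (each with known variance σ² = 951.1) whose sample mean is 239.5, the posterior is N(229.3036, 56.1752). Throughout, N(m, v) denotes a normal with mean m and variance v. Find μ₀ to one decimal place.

μ₀ = 180.6

The posterior mean is a precision-weighted average: μ_n = (τ₀μ₀ + τ_data·x̄)/(τ₀+τ_data), with τ₀=1/σ₀² and τ_data=n/σ².
Here τ₀ = 1/324.5 = 0.003082 and τ_data = 14/951.1 = 0.014720, so τ_n = 0.017802.
Rearranging for μ₀: μ₀ = (μ_n·τ_n − τ_data·x̄)/τ₀ = (229.3036·0.017802 − 0.014720·239.5) / 0.003082 = 0.556623/0.003082 ≈ 180.6.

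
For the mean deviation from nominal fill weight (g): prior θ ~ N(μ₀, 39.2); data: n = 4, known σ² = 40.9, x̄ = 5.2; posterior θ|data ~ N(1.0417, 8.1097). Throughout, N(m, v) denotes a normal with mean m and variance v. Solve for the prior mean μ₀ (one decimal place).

μ₀ = -14.9

With known observation variance, the Normal–Normal posterior has precision τ_n = τ₀ + n/σ² and mean μ_n = (τ₀μ₀ + (n/σ²)x̄)/τ_n.
Here τ₀ = 1/39.2 = 0.025510 and τ_data = 4/40.9 = 0.097800, so τ_n = 0.123310.
Rearranging for μ₀: μ₀ = (μ_n·τ_n − τ_data·x̄)/τ₀ = (1.0417·0.123310 − 0.097800·5.2) / 0.025510 = -0.380108/0.025510 ≈ -14.9.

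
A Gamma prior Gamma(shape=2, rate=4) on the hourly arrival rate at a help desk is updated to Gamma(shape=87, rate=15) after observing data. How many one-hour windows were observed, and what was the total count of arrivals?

Gamma–Poisson conjugacy: posterior shape = α + Σxᵢ, posterior rate = β + n.
Matching: Σxᵢ = 87 − 2 = 85 and n = 15 − 4 = 11.

n = 11 one-hour windows with total 85 arrivals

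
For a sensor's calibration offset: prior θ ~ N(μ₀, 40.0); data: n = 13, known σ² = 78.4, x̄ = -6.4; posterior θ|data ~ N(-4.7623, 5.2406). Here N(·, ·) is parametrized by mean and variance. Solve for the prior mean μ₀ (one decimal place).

μ₀ = 6.1

The posterior mean is a precision-weighted average: μ_n = (τ₀μ₀ + τ_data·x̄)/(τ₀+τ_data), with τ₀=1/σ₀² and τ_data=n/σ².
Here τ₀ = 1/40.0 = 0.025000 and τ_data = 13/78.4 = 0.165816, so τ_n = 0.190816.
Rearranging for μ₀: μ₀ = (μ_n·τ_n − τ_data·x̄)/τ₀ = (-4.7623·0.190816 − 0.165816·-6.4) / 0.025000 = 0.152499/0.025000 ≈ 6.1.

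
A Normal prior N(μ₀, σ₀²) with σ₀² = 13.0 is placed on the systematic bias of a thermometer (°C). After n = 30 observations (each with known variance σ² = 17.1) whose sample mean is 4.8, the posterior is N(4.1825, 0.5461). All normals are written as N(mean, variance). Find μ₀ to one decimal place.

μ₀ = -9.9

The posterior mean is a precision-weighted average: μ_n = (τ₀μ₀ + τ_data·x̄)/(τ₀+τ_data), with τ₀=1/σ₀² and τ_data=n/σ².
Here τ₀ = 1/13.0 = 0.076923 and τ_data = 30/17.1 = 1.754386, so τ_n = 1.831309.
Rearranging for μ₀: μ₀ = (μ_n·τ_n − τ_data·x̄)/τ₀ = (4.1825·1.831309 − 1.754386·4.8) / 0.076923 = -0.761603/0.076923 ≈ -9.9.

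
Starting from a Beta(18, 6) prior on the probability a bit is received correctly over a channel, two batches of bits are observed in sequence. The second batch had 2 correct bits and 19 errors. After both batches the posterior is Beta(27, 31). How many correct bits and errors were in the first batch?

Sequential conjugate updates are equivalent to a single update on the pooled data, so total successes = posterior α − prior α and total failures = posterior β − prior β.
Total across both batches: 27−18=9 correct bits, 31−6=25 errors.
Subtract the second batch: 9−2=7 correct bits and 25−19=6 errors.

7 correct bits and 6 errors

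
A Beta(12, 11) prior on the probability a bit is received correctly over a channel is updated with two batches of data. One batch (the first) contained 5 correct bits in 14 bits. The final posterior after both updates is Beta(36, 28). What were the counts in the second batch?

Sequential conjugate updates are equivalent to a single update on the pooled data, so total successes = posterior α − prior α and total failures = posterior β − prior β.
Total across both batches: 36−12=24 correct bits, 28−11=17 errors.
Subtract the first batch: 24−5=19 correct bits and 17−9=8 errors.

19 correct bits and 8 errors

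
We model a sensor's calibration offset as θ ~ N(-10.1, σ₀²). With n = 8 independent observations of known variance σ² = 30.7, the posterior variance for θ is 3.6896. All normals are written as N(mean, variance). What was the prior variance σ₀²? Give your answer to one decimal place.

σ₀² = 95.7

Posterior precision equals prior precision plus data precision: 1/σ_n² = 1/σ₀² + n/σ².
So 1/σ₀² = 1/3.6896 − 8/30.7 = 0.271032 − 0.260586 = 0.010446.
Hence σ₀² = 1/0.010446 ≈ 95.7.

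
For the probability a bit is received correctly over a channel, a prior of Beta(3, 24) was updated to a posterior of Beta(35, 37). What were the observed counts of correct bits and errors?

32 correct bits and 13 errors

Under Beta–binomial conjugacy the posterior parameters are (α+s, β+f).
So s = 35 − 3 = 32 and f = 37 − 24 = 13.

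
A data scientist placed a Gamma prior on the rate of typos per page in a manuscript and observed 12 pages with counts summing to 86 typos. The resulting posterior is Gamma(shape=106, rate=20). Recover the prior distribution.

A Gamma(α, β) prior (rate parametrization) on a Poisson rate with n observations summing to S gives posterior Gamma(α+S, β+n).
So α = 106 − 86 = 20 and β = 20 − 12 = 8.

Gamma(shape=20, rate=8)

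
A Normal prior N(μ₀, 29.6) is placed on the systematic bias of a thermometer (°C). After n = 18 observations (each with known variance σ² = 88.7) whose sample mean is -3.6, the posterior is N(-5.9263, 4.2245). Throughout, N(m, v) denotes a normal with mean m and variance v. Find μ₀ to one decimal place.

μ₀ = -19.9

With known observation variance, the Normal–Normal posterior has precision τ_n = τ₀ + n/σ² and mean μ_n = (τ₀μ₀ + (n/σ²)x̄)/τ_n.
Here τ₀ = 1/29.6 = 0.033784 and τ_data = 18/88.7 = 0.202931, so τ_n = 0.236715.
Rearranging for μ₀: μ₀ = (μ_n·τ_n − τ_data·x̄)/τ₀ = (-5.9263·0.236715 − 0.202931·-3.6) / 0.033784 = -0.672293/0.033784 ≈ -19.9.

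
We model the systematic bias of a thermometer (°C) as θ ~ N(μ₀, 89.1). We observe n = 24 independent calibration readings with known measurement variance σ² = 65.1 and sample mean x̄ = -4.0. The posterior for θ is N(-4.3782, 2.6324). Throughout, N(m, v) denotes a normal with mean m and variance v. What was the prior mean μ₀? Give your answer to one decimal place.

With known observation variance, the Normal–Normal posterior has precision τ_n = τ₀ + n/σ² and mean μ_n = (τ₀μ₀ + (n/σ²)x̄)/τ_n.
Here τ₀ = 1/89.1 = 0.011223 and τ_data = 24/65.1 = 0.368664, so τ_n = 0.379887.
Rearranging for μ₀: μ₀ = (μ_n·τ_n − τ_data·x̄)/τ₀ = (-4.3782·0.379887 − 0.368664·-4.0) / 0.011223 = -0.188565/0.011223 ≈ -16.8.

μ₀ = -16.8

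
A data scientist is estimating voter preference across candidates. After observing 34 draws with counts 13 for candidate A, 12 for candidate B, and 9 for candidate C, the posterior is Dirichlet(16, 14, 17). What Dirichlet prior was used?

Dirichlet(3, 2, 8)

For a Dirichlet(α) prior with multinomial counts c, the posterior is Dirichlet(α + c) componentwise.
Subtract each count from the matching posterior parameter: 16−13=3, 14−12=2, 17−9=8.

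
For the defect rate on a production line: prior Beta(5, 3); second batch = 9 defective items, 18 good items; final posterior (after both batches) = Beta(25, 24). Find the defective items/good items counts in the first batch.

11 defective items and 3 good items

Because Beta–binomial updating is additive in the counts, the combined data contributed (α_post−α_prior, β_post−β_prior) successes and failures.
Total across both batches: 25−5=20 defective items, 24−3=21 good items.
Subtract the second batch: 20−9=11 defective items and 21−18=3 good items.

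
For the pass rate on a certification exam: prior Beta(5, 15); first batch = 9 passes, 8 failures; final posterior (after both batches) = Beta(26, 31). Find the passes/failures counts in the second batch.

Because Beta–binomial updating is additive in the counts, the combined data contributed (α_post−α_prior, β_post−β_prior) successes and failures.
Total across both batches: 26−5=21 passes, 31−15=16 failures.
Subtract the first batch: 21−9=12 passes and 16−8=8 failures.

12 passes and 8 failures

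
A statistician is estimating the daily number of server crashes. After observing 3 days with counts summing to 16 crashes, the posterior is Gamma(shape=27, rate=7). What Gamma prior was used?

A Gamma(α, β) prior (rate parametrization) on a Poisson rate with n observations summing to S gives posterior Gamma(α+S, β+n).
So α = 27 − 16 = 11 and β = 7 − 3 = 4.

Gamma(shape=11, rate=4)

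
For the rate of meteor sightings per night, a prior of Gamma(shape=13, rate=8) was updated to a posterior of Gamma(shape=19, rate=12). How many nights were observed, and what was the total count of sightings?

n = 4 nights with total 6 sightings

Gamma–Poisson conjugacy: posterior shape = α + Σxᵢ, posterior rate = β + n.
Matching: Σxᵢ = 19 − 13 = 6 and n = 12 − 8 = 4.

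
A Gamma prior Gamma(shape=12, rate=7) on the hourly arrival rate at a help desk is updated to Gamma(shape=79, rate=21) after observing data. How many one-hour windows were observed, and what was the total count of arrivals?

n = 14 one-hour windows with total 67 arrivals

A Gamma(α, β) prior (rate parametrization) on a Poisson rate with n observations summing to S gives posterior Gamma(α+S, β+n).
Matching: Σxᵢ = 79 − 12 = 67 and n = 21 − 7 = 14.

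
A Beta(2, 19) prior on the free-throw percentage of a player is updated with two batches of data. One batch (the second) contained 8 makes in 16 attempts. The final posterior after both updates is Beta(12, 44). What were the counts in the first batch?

Because Beta–binomial updating is additive in the counts, the combined data contributed (α_post−α_prior, β_post−β_prior) successes and failures.
Total across both batches: 12−2=10 makes, 44−19=25 misses.
Subtract the second batch: 10−8=2 makes and 25−8=17 misses.

2 makes and 17 misses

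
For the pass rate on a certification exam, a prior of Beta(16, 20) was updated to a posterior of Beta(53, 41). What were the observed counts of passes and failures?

37 passes and 21 failures

Beta is conjugate to the binomial likelihood: posterior = Beta(a+s, b+f).
So s = 53 − 16 = 37 and f = 41 − 20 = 21.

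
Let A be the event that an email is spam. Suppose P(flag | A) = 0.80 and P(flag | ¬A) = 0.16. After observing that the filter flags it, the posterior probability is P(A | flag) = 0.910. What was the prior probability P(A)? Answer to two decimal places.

In odds form, posterior odds = prior odds × likelihood ratio, so prior odds = posterior odds ÷ LR.
Posterior odds = 0.910/(1−0.910) = 10.1111. LR = 0.80/0.16 = 5.0000.
Prior odds = 10.1111/5.0000 = 2.0222, so P(A) = 2.0222/(1+2.0222) ≈ 0.67.

P(A) = 0.67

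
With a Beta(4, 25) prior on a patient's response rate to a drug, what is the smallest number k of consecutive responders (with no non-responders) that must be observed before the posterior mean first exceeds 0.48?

After k responders and 0 non-responders the posterior is Beta(4+k, 25), with mean (4+k)/(4+25+k).
Set (4+k)/(29+k) > 0.48 and solve: k > (0.48·29 − 4)/(1 − 0.48) = 19.077.
The smallest integer exceeding 19.077 is 20.

k = 20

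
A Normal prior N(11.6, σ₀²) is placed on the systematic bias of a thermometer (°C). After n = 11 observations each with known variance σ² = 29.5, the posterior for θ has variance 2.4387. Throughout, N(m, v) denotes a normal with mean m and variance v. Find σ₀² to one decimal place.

For the Normal–Normal model with known σ², precisions add: τ_n = τ₀ + n/σ².
So 1/σ₀² = 1/2.4387 − 11/29.5 = 0.410055 − 0.372881 = 0.037174.
Hence σ₀² = 1/0.037174 ≈ 26.9.

σ₀² = 26.9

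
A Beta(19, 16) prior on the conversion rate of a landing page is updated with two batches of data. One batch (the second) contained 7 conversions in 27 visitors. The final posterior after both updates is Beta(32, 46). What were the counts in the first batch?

Sequential conjugate updates are equivalent to a single update on the pooled data, so total successes = posterior α − prior α and total failures = posterior β − prior β.
Total across both batches: 32−19=13 conversions, 46−16=30 bounces.
Subtract the second batch: 13−7=6 conversions and 30−20=10 bounces.

6 conversions and 10 bounces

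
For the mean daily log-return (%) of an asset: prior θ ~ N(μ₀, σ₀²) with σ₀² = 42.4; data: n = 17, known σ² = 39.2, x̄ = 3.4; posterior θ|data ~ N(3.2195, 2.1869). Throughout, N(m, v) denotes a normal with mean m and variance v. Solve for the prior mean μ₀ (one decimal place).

μ₀ = -0.1

The posterior mean is a precision-weighted average: μ_n = (τ₀μ₀ + τ_data·x̄)/(τ₀+τ_data), with τ₀=1/σ₀² and τ_data=n/σ².
Here τ₀ = 1/42.4 = 0.023585 and τ_data = 17/39.2 = 0.433673, so τ_n = 0.457258.
Rearranging for μ₀: μ₀ = (μ_n·τ_n − τ_data·x̄)/τ₀ = (3.2195·0.457258 − 0.433673·3.4) / 0.023585 = -0.002346/0.023585 ≈ -0.1.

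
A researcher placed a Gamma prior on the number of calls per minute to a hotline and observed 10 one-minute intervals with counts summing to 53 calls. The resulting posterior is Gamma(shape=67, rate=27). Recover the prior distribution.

A Gamma(α, β) prior (rate parametrization) on a Poisson rate with n observations summing to S gives posterior Gamma(α+S, β+n).
So α = 67 − 53 = 14 and β = 27 − 10 = 17.

Gamma(shape=14, rate=17)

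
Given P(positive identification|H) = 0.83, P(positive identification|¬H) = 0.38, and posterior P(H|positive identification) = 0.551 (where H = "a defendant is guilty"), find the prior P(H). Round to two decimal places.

P(H) = 0.36

In odds form, posterior odds = prior odds × likelihood ratio, so prior odds = posterior odds ÷ LR.
Posterior odds = 0.551/(1−0.551) = 1.2272. LR = 0.83/0.38 = 2.1842.
Prior odds = 1.2272/2.1842 = 0.5619, so P(H) = 0.5619/(1+0.5619) ≈ 0.36.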